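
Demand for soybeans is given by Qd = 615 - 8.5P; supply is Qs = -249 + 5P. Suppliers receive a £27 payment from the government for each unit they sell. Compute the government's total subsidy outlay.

Pre-subsidy: 615 - 8.5P = -249 + 5P gives P* = 64, Q* = 71.
With the subsidy, sellers receive Ps = Pb + 27 for each unit, where Pb is the price buyers pay.
Supply in terms of Pb becomes Qs = -249 + 5(Pb + 27) = -114 + 5Pb. Setting this equal to demand: 615 - 8.5Pb = -114 + 5Pb, so Pb = 54.
Sellers receive Ps = 54 + 27 = 81; Q' = 615 − 8.5·54 = 156.
Government outlay = subsidy × quantity = 27 × 156 = 4212.

Government cost = £4212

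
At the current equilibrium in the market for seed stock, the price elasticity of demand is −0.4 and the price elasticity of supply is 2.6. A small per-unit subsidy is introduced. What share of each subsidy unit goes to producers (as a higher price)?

Producer share = 2/15

For a small subsidy around the equilibrium, the benefit split depends on the relative slopes, which at a point are proportional to the elasticities.
Buyer share = εs/(εs + |εd|) = 2.6/(2.6 + 0.4) = 13/15; seller share = |εd|/(εs + |εd|) = 2/15.
So producers capture 2/15 of the subsidy.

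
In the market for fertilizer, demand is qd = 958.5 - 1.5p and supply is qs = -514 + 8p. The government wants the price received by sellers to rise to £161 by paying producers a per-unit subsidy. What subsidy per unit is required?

At a seller price of 161, quantity supplied is -514 + 8·161 = 774.
Buyers absorb 774 only when they pay pb with 958.5 − 1.5·pb = 774, i.e. pb = 123.
s = ps − pb = 161 − 123 = 38.

Required subsidy s = £38 per unit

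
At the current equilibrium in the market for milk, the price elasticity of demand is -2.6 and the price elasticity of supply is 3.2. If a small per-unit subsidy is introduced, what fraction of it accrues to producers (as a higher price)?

For a small subsidy around the equilibrium, the benefit split depends on the relative slopes, which at a point are proportional to the elasticities.
Buyer share = εs/(εs + |εd|) = 3.2/(3.2 + 2.6) = 16/29; seller share = |εd|/(εs + |εd|) = 13/29.
So producers capture 13/29 of the subsidy.

Producer share = 13/29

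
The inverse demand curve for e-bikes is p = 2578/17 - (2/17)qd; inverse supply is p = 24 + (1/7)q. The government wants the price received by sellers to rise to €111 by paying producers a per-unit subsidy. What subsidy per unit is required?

At a seller price of 111, quantity supplied is -168 + 7·111 = 609.
Buyers absorb 609 only when they pay pb = 2578/17 − (2/17)·609 = 80.
s = ps − pb = 111 − 80 = 31.

Required subsidy s = €31 per unit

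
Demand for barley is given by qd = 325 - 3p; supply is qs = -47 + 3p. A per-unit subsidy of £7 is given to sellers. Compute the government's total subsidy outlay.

Government cost = £1046.5

Pre-subsidy: 325 - 3p = -47 + 3p gives p* = 62, q* = 139.
With the subsidy, sellers receive ps = pb + 7 for each unit, where pb is the price buyers pay.
Supply in terms of pb becomes qs = -47 + 3(pb + 7) = -26 + 3pb. Setting this equal to demand: 325 - 3pb = -26 + 3pb, so pb = 58.5.
Sellers receive ps = 58.5 + 7 = 65.5; q' = 325 − 3·58.5 = 149.5.
Government outlay = subsidy × quantity = 7 × 149.5 = 1046.5.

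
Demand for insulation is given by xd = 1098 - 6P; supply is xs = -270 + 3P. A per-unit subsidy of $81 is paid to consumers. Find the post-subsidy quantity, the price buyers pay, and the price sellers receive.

x' = 348; buyers pay $125; sellers receive $206

Pre-subsidy: 1098 - 6P = -270 + 3P gives P* = 152, x* = 186.
With the rebate, buyers effectively pay Pb = Ps − 81, where Ps is the price sellers receive.
Demand in terms of Ps becomes xd = 1098 − 6(Ps − 81) = 1584 - 6Ps. Setting this equal to supply: 1584 - 6Ps = -270 + 3Ps, so Ps = 206.
Buyers pay Pb = 206 − 81 = 125; x' = -270 + 3·206 = 348.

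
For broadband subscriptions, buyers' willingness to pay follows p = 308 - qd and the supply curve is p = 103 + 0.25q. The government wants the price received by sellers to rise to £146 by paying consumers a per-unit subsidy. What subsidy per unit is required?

At a seller price of 146, quantity supplied is -412 + 4·146 = 172.
Buyers absorb 172 only when they pay pb = 308 − 1·172 = 136.
s = ps − pb = 146 − 136 = 10.

Required subsidy s = £10 per unit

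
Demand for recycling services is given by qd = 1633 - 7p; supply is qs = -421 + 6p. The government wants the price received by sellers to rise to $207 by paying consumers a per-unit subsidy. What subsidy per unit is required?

At a seller price of 207, quantity supplied is -421 + 6·207 = 821.
Buyers absorb 821 only when they pay pb with 1633 − 7·pb = 821, i.e. pb = 116.
s = ps − pb = 207 − 116 = 91.

Required subsidy s = $91 per unit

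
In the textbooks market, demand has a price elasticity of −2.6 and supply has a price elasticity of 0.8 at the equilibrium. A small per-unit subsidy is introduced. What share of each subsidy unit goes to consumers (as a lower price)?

For a small subsidy around the equilibrium, the benefit split depends on the relative slopes, which at a point are proportional to the elasticities.
Buyer share = εs/(εs + |εd|) = 0.8/(0.8 + 2.6) = 4/17; seller share = |εd|/(εs + |εd|) = 13/17.

Consumer share = 4/17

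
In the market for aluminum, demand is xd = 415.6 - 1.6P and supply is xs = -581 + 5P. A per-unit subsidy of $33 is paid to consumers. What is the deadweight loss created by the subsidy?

Deadweight loss = $660

Pre-subsidy: 415.6 - 1.6P = -581 + 5P gives P* = 151, x* = 174.
With the rebate, buyers effectively pay Pb = Ps − 33, where Ps is the price sellers receive.
Demand in terms of Ps becomes xd = 415.6 − 1.6(Ps − 33) = 468.4 - 1.6Ps. Setting this equal to supply: 468.4 - 1.6Ps = -581 + 5Ps, so Ps = 159.
Buyers pay Pb = 159 − 33 = 126; x' = -581 + 5·159 = 214.
The subsidy expands output by 214 − 174 = 40 past the efficient level; on those units the gap between marginal cost and willingness to pay runs from 0 up to 33.
DWL = ½ × 33 × 40 = 660.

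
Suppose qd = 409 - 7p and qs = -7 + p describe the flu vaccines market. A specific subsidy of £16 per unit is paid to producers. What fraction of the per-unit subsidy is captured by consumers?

Pre-subsidy: 409 - 7p = -7 + p gives p* = 52, q* = 45.
With the subsidy, sellers receive ps = pb + 16 for each unit, where pb is the price buyers pay.
Supply in terms of pb becomes qs = -7 + 1(pb + 16) = 9 + pb. Setting this equal to demand: 409 - 7pb = 9 + pb, so pb = 50.
Sellers receive ps = 50 + 16 = 66; q' = 409 − 7·50 = 59.
Buyers' price falls by p* − pb = 52 − 50 = 2; sellers' price rises by ps − p* = 66 − 52 = 14.
So consumers capture 2/16 = 0.125 of each unit of subsidy.

Consumer share = 0.125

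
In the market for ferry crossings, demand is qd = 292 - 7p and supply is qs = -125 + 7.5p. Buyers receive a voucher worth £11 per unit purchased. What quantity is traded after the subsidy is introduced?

q' = 3785/29

Pre-subsidy: 292 - 7p = -125 + 7.5p gives p* = 834/29, q* = 2630/29.
With the rebate, buyers effectively pay pb = ps − 11, where ps is the price sellers receive.
Demand in terms of ps becomes qd = 292 − 7(ps − 11) = 369 - 7ps. Setting this equal to supply: 369 - 7ps = -125 + 7.5ps, so ps = 988/29.
Buyers pay pb = 988/29 − 11 = 669/29; q' = -125 + 7.5·(988/29) = 3785/29.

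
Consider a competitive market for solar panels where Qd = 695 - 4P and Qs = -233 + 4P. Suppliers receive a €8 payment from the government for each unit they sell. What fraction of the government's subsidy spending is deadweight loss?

Pre-subsidy: 695 - 4P = -233 + 4P gives P* = 116, Q* = 231.
With the subsidy, sellers receive Ps = Pb + 8 for each unit, where Pb is the price buyers pay.
Supply in terms of Pb becomes Qs = -233 + 4(Pb + 8) = -201 + 4Pb. Setting this equal to demand: 695 - 4Pb = -201 + 4Pb, so Pb = 112.
Sellers receive Ps = 112 + 8 = 120; Q' = 695 − 4·112 = 247.
ΔCS = ½(231 + 247)(116 − 112) = 956; ΔPS = ½(231 + 247)(120 − 116) = 956.
Government spending = 8 × 247 = 1976.
DWL = ½ × 8 × (247 − 231) = 64; fraction = 64 / 1976 = 8/247.

DWL / government spending = 8/247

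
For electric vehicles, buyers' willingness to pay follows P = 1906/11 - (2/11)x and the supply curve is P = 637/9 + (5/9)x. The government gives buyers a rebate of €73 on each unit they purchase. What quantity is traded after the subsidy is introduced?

x' = 238

Pre-subsidy: 1906/11 - (2/11)x = 637/9 + (5/9)x gives x* = 139 and P* = 148.
With the rebate, buyers effectively pay Pb = Ps − 73, where Ps is the price sellers receive.
On the curves, Pb = 1906/11 - (2/11)x and Ps = 637/9 + (5/9)x; the wedge Ps − Pb = 73 gives 637/9 + (5/9)x − (1906/11 - (2/11)x) = 73, so x' = 238.
Then Pb = 1906/11 − (2/11)·238 = 130 and Ps = 637/9 + (5/9)·238 = 203.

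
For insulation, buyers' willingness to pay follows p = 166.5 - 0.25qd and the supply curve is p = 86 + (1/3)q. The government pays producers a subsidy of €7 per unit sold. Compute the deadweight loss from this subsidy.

Pre-subsidy: 166.5 - 0.25q = 86 + (1/3)q gives q* = 138 and p* = 132.
With the subsidy, sellers receive ps = pb + 7 for each unit, where pb is the price buyers pay.
On the curves, pb = 166.5 - 0.25q and ps = 86 + (1/3)q; the wedge ps − pb = 7 gives 86 + (1/3)q − (166.5 - 0.25q) = 7, so q' = 150.
Then pb = 166.5 − 0.25·150 = 129 and ps = 86 + (1/3)·150 = 136.
The subsidy expands output by 150 − 138 = 12 past the efficient level; on those units the gap between marginal cost and willingness to pay runs from 0 up to 7.
DWL = ½ × 7 × 12 = 42.

Deadweight loss = €42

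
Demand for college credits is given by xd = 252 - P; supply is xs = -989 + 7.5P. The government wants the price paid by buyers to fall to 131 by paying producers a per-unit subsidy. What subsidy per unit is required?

At a buyer price of 131, quantity demanded is 252 − 1·131 = 121.
Sellers supply 121 only when they receive Ps with -989 + 7.5·Ps = 121, i.e. Ps = 148.
s = Ps − Pb = 148 − 131 = 17.

Required subsidy s = 17 per unit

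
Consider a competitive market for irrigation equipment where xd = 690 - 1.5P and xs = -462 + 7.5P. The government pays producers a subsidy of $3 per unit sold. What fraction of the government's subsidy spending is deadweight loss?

Pre-subsidy: 690 - 1.5P = -462 + 7.5P gives P* = 128, x* = 498.
With the subsidy, sellers receive Ps = Pb + 3 for each unit, where Pb is the price buyers pay.
Supply in terms of Pb becomes xs = -462 + 7.5(Pb + 3) = -439.5 + 7.5Pb. Setting this equal to demand: 690 - 1.5Pb = -439.5 + 7.5Pb, so Pb = 125.5.
Sellers receive Ps = 125.5 + 3 = 128.5; x' = 690 − 1.5·125.5 = 501.75.
ΔCS = ½(498 + 501.75)(128 − 125.5) = 1249.6875; ΔPS = ½(498 + 501.75)(128.5 − 128) = 249.9375.
Government spending = 3 × 501.75 = 1505.25.
DWL = ½ × 3 × (501.75 − 498) = 5.625; fraction = 5.625 / 1505.25 = 5/1338.

DWL / government spending = 5/1338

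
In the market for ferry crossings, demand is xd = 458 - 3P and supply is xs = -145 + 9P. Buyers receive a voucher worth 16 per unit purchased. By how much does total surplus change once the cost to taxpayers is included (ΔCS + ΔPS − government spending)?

Pre-subsidy: 458 - 3P = -145 + 9P gives P* = 50.25, x* = 307.25.
With the rebate, buyers effectively pay Pb = Ps − 16, where Ps is the price sellers receive.
Demand in terms of Ps becomes xd = 458 − 3(Ps − 16) = 506 - 3Ps. Setting this equal to supply: 506 - 3Ps = -145 + 9Ps, so Ps = 54.25.
Buyers pay Pb = 54.25 − 16 = 38.25; x' = -145 + 9·54.25 = 343.25.
ΔCS = ½(307.25 + 343.25)(50.25 − 38.25) = 3903; ΔPS = ½(307.25 + 343.25)(54.25 − 50.25) = 1301.
Government spending = 16 × 343.25 = 5492.
Net change = 3903 + 1301 − 5492 = -288. The loss equals the DWL triangle ½·16·36.

Net change in total surplus = -288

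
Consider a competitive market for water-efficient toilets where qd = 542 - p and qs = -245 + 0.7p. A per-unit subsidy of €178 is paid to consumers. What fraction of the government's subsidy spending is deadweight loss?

DWL / government spending = 89/370

Pre-subsidy: 542 - p = -245 + 0.7p gives p* = 7870/17, q* = 1344/17.
With the rebate, buyers effectively pay pb = ps − 178, where ps is the price sellers receive.
Demand in terms of ps becomes qd = 542 − 1(ps − 178) = 720 - ps. Setting this equal to supply: 720 - ps = -245 + 0.7ps, so ps = 9650/17.
Buyers pay pb = 9650/17 − 178 = 6624/17; q' = -245 + 0.7·(9650/17) = 2590/17.
ΔCS = ½(1344/17 + 2590/17)(7870/17 − 6624/17) = 2450882/289; ΔPS = ½(1344/17 + 2590/17)(9650/17 − 7870/17) = 3501260/289.
Government spending = 178 × 2590/17 = 461020/17.
DWL = ½ × 178 × (2590/17 − 1344/17) = 110894/17; fraction = (110894/17) / (461020/17) = 89/370.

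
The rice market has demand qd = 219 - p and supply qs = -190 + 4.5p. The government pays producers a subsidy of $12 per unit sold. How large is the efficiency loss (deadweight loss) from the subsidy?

Deadweight loss = 648/11

Pre-subsidy: 219 - p = -190 + 4.5p gives p* = 818/11, q* = 1591/11.
With the subsidy, sellers receive ps = pb + 12 for each unit, where pb is the price buyers pay.
Supply in terms of pb becomes qs = -190 + 4.5(pb + 12) = -136 + 4.5pb. Setting this equal to demand: 219 - pb = -136 + 4.5pb, so pb = 710/11.
Sellers receive ps = 710/11 + 12 = 842/11; q' = 219 − 1·(710/11) = 1699/11.
The subsidy expands output by 1699/11 − 1591/11 = 108/11 past the efficient level; on those units the gap between marginal cost and willingness to pay runs from 0 up to 12.
DWL = ½ × 12 × 108/11 = 648/11.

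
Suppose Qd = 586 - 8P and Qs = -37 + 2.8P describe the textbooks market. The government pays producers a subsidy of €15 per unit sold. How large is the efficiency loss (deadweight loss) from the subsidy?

Pre-subsidy: 586 - 8P = -37 + 2.8P gives P* = 3115/54, Q* = 3362/27.
With the subsidy, sellers receive Ps = Pb + 15 for each unit, where Pb is the price buyers pay.
Supply in terms of Pb becomes Qs = -37 + 2.8(Pb + 15) = 5 + 2.8Pb. Setting this equal to demand: 586 - 8Pb = 5 + 2.8Pb, so Pb = 2905/54.
Sellers receive Ps = 2905/54 + 15 = 3715/54; Q' = 586 − 8·(2905/54) = 4202/27.
The subsidy expands output by 4202/27 − 3362/27 = 280/9 past the efficient level; on those units the gap between marginal cost and willingness to pay runs from 0 up to 15.
DWL = ½ × 15 × 280/9 = 700/3.

Deadweight loss = 700/3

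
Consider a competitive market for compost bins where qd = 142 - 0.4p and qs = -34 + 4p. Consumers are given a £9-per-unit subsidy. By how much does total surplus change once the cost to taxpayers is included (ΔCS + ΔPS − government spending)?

Pre-subsidy: 142 - 0.4p = -34 + 4p gives p* = 40, q* = 126.
With the rebate, buyers effectively pay pb = ps − 9, where ps is the price sellers receive.
Demand in terms of ps becomes qd = 142 − 0.4(ps − 9) = 145.6 - 0.4ps. Setting this equal to supply: 145.6 - 0.4ps = -34 + 4ps, so ps = 449/11.
Buyers pay pb = 449/11 − 9 = 350/11; q' = -34 + 4·(449/11) = 1422/11.
ΔCS = ½(126 + 1422/11)(40 − 350/11) = 126360/121; ΔPS = ½(126 + 1422/11)(449/11 − 40) = 12636/121.
Government spending = 9 × 1422/11 = 12798/11.
Net change = 126360/121 + 12636/121 − 12798/11 = -162/11. The loss equals the DWL triangle ½·9·36/11.

Net change in total surplus = -162/11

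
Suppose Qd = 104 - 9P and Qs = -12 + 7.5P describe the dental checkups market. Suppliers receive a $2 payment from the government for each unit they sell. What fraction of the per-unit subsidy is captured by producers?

Pre-subsidy: 104 - 9P = -12 + 7.5P gives P* = 232/33, Q* = 448/11.
With the subsidy, sellers receive Ps = Pb + 2 for each unit, where Pb is the price buyers pay.
Supply in terms of Pb becomes Qs = -12 + 7.5(Pb + 2) = 3 + 7.5Pb. Setting this equal to demand: 104 - 9Pb = 3 + 7.5Pb, so Pb = 202/33.
Sellers receive Ps = 202/33 + 2 = 268/33; Q' = 104 − 9·(202/33) = 538/11.
Buyers' price falls by P* − Pb = 232/33 − 202/33 = 10/11; sellers' price rises by Ps − P* = 268/33 − 232/33 = 12/11.
So producers capture (12/11)/2 = 6/11 of each unit of subsidy.

Producer share = 6/11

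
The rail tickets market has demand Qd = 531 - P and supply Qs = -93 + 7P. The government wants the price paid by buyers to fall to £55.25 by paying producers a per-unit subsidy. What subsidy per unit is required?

Required subsidy s = £26 per unit

At a buyer price of 55.25, quantity demanded is 531 − 1·55.25 = 475.75.
Sellers supply 475.75 only when they receive Ps with -93 + 7·Ps = 475.75, i.e. Ps = 81.25.
s = Ps − Pb = 81.25 − 55.25 = 26.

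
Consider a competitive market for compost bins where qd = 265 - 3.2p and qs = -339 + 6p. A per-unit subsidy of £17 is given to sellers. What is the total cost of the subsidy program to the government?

Government cost = 35343/23

Pre-subsidy: 265 - 3.2p = -339 + 6p gives p* = 1510/23, q* = 1263/23.
With the subsidy, sellers receive ps = pb + 17 for each unit, where pb is the price buyers pay.
Supply in terms of pb becomes qs = -339 + 6(pb + 17) = -237 + 6pb. Setting this equal to demand: 265 - 3.2pb = -237 + 6pb, so pb = 1255/23.
Sellers receive ps = 1255/23 + 17 = 1646/23; q' = 265 − 3.2·(1255/23) = 2079/23.
Government outlay = subsidy × quantity = 17 × 2079/23 = 35343/23.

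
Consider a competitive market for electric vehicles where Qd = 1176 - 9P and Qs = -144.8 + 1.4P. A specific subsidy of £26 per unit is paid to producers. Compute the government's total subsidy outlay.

Pre-subsidy: 1176 - 9P = -144.8 + 1.4P gives P* = 127, Q* = 33.
With the subsidy, sellers receive Ps = Pb + 26 for each unit, where Pb is the price buyers pay.
Supply in terms of Pb becomes Qs = -144.8 + 1.4(Pb + 26) = -108.4 + 1.4Pb. Setting this equal to demand: 1176 - 9Pb = -108.4 + 1.4Pb, so Pb = 123.5.
Sellers receive Ps = 123.5 + 26 = 149.5; Q' = 1176 − 9·123.5 = 64.5.
Government outlay = subsidy × quantity = 26 × 64.5 = 1677.

Government cost = £1677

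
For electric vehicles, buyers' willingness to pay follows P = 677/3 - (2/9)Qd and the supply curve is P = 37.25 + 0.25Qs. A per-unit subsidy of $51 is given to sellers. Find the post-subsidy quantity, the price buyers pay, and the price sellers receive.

Pre-subsidy: 677/3 - (2/9)Q = 37.25 + 0.25Q gives Q* = 399 and P* = 137.
With the subsidy, sellers receive Ps = Pb + 51 for each unit, where Pb is the price buyers pay.
On the curves, Pb = 677/3 - (2/9)Q and Ps = 37.25 + 0.25Q; the wedge Ps − Pb = 51 gives 37.25 + 0.25Q − (677/3 - (2/9)Q) = 51, so Q' = 507.
Then Pb = 677/3 − (2/9)·507 = 113 and Ps = 37.25 + 0.25·507 = 164.

Q' = 507; buyers pay $113; sellers receive $164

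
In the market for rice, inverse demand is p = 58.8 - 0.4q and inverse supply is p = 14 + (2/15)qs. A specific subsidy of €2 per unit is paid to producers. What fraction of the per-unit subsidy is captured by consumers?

Pre-subsidy: 58.8 - 0.4q = 14 + (2/15)q gives q* = 84 and p* = 25.2.
With the subsidy, sellers receive ps = pb + 2 for each unit, where pb is the price buyers pay.
On the curves, pb = 58.8 - 0.4q and ps = 14 + (2/15)q; the wedge ps − pb = 2 gives 14 + (2/15)q − (58.8 - 0.4q) = 2, so q' = 87.75.
Then pb = 58.8 − 0.4·87.75 = 23.7 and ps = 14 + (2/15)·87.75 = 25.7.
Buyers' price falls by p* − pb = 25.2 − 23.7 = 1.5; sellers' price rises by ps − p* = 25.7 − 25.2 = 0.5.
So consumers capture 1.5/2 = 0.75 of each unit of subsidy.

Consumer share = 0.75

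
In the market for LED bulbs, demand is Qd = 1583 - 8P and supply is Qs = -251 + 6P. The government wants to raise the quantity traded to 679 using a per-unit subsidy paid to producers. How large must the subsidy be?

Required subsidy s = 42 per unit

At Q = 679, invert demand for the buyer price: Pb = (1583 − 679)/8 = 113; invert supply for the seller price: Ps = (679 − (-251))/6 = 155.
The subsidy must fill the gap: s = Ps − Pb = 155 − 113 = 42.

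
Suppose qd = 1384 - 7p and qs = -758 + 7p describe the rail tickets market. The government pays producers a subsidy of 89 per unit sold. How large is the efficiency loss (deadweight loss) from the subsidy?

Pre-subsidy: 1384 - 7p = -758 + 7p gives p* = 153, q* = 313.
With the subsidy, sellers receive ps = pb + 89 for each unit, where pb is the price buyers pay.
Supply in terms of pb becomes qs = -758 + 7(pb + 89) = -135 + 7pb. Setting this equal to demand: 1384 - 7pb = -135 + 7pb, so pb = 108.5.
Sellers receive ps = 108.5 + 89 = 197.5; q' = 1384 − 7·108.5 = 624.5.
The subsidy expands output by 624.5 − 313 = 311.5 past the efficient level; on those units the gap between marginal cost and willingness to pay runs from 0 up to 89.
DWL = ½ × 89 × 311.5 = 13861.75.

Deadweight loss = 13861.75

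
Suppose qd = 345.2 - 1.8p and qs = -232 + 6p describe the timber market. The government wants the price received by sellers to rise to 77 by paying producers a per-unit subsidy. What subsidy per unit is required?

Required subsidy s = 13 per unit

At a seller price of 77, quantity supplied is -232 + 6·77 = 230.
Buyers absorb 230 only when they pay pb with 345.2 − 1.8·pb = 230, i.e. pb = 64.
s = ps − pb = 77 − 64 = 13.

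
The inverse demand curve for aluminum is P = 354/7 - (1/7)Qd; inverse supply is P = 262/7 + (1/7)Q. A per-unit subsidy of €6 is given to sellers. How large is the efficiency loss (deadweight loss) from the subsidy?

Deadweight loss = €63

Pre-subsidy: 354/7 - (1/7)Q = 262/7 + (1/7)Q gives Q* = 46 and P* = 44.
With the subsidy, sellers receive Ps = Pb + 6 for each unit, where Pb is the price buyers pay.
On the curves, Pb = 354/7 - (1/7)Q and Ps = 262/7 + (1/7)Q; the wedge Ps − Pb = 6 gives 262/7 + (1/7)Q − (354/7 - (1/7)Q) = 6, so Q' = 67.
Then Pb = 354/7 − (1/7)·67 = 41 and Ps = 262/7 + (1/7)·67 = 47.
The subsidy expands output by 67 − 46 = 21 past the efficient level; on those units the gap between marginal cost and willingness to pay runs from 0 up to 6.
DWL = ½ × 6 × 21 = 63.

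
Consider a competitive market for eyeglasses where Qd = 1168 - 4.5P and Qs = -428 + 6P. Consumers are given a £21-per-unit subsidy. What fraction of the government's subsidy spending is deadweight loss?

DWL / government spending = 27/538

Pre-subsidy: 1168 - 4.5P = -428 + 6P gives P* = 152, Q* = 484.
With the rebate, buyers effectively pay Pb = Ps − 21, where Ps is the price sellers receive.
Demand in terms of Ps becomes Qd = 1168 − 4.5(Ps − 21) = 1262.5 - 4.5Ps. Setting this equal to supply: 1262.5 - 4.5Ps = -428 + 6Ps, so Ps = 161.
Buyers pay Pb = 161 − 21 = 140; Q' = -428 + 6·161 = 538.
ΔCS = ½(484 + 538)(152 − 140) = 6132; ΔPS = ½(484 + 538)(161 − 152) = 4599.
Government spending = 21 × 538 = 11298.
DWL = ½ × 21 × (538 − 484) = 567; fraction = 567 / 11298 = 27/538.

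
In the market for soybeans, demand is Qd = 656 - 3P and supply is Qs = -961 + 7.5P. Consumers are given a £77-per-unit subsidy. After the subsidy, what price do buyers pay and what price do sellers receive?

Buyers pay £99; sellers receive £176

Pre-subsidy: 656 - 3P = -961 + 7.5P gives P* = 154, Q* = 194.
With the rebate, buyers effectively pay Pb = Ps − 77, where Ps is the price sellers receive.
Demand in terms of Ps becomes Qd = 656 − 3(Ps − 77) = 887 - 3Ps. Setting this equal to supply: 887 - 3Ps = -961 + 7.5Ps, so Ps = 176.
Buyers pay Pb = 176 − 77 = 99; Q' = -961 + 7.5·176 = 359.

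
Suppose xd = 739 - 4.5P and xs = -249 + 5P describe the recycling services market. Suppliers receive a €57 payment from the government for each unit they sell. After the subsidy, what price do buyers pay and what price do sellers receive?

Pre-subsidy: 739 - 4.5P = -249 + 5P gives P* = 104, x* = 271.
With the subsidy, sellers receive Ps = Pb + 57 for each unit, where Pb is the price buyers pay.
Supply in terms of Pb becomes xs = -249 + 5(Pb + 57) = 36 + 5Pb. Setting this equal to demand: 739 - 4.5Pb = 36 + 5Pb, so Pb = 74.
Sellers receive Ps = 74 + 57 = 131; x' = 739 − 4.5·74 = 406.

Buyers pay €74; sellers receive €131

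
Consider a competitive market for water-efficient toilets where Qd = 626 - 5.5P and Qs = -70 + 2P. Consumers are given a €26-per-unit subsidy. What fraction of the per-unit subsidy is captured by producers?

Pre-subsidy: 626 - 5.5P = -70 + 2P gives P* = 92.8, Q* = 115.6.
With the rebate, buyers effectively pay Pb = Ps − 26, where Ps is the price sellers receive.
Demand in terms of Ps becomes Qd = 626 − 5.5(Ps − 26) = 769 - 5.5Ps. Setting this equal to supply: 769 - 5.5Ps = -70 + 2Ps, so Ps = 1678/15.
Buyers pay Pb = 1678/15 − 26 = 1288/15; Q' = -70 + 2·(1678/15) = 2306/15.
Buyers' price falls by P* − Pb = 92.8 − 1288/15 = 104/15; sellers' price rises by Ps − P* = 1678/15 − 92.8 = 286/15.
So producers capture (286/15)/26 = 11/15 of each unit of subsidy.

Producer share = 11/15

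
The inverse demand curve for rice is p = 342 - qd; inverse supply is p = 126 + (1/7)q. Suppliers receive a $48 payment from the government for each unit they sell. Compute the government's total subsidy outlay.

Pre-subsidy: 342 - q = 126 + (1/7)q gives q* = 189 and p* = 153.
With the subsidy, sellers receive ps = pb + 48 for each unit, where pb is the price buyers pay.
On the curves, pb = 342 - q and ps = 126 + (1/7)q; the wedge ps − pb = 48 gives 126 + (1/7)q − (342 - q) = 48, so q' = 231.
Then pb = 342 − 1·231 = 111 and ps = 126 + (1/7)·231 = 159.
Government outlay = subsidy × quantity = 48 × 231 = 11088.

Government cost = $11088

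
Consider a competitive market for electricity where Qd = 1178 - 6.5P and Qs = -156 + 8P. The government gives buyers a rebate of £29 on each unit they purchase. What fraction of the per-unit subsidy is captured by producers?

Pre-subsidy: 1178 - 6.5P = -156 + 8P gives P* = 92, Q* = 580.
With the rebate, buyers effectively pay Pb = Ps − 29, where Ps is the price sellers receive.
Demand in terms of Ps becomes Qd = 1178 − 6.5(Ps − 29) = 1366.5 - 6.5Ps. Setting this equal to supply: 1366.5 - 6.5Ps = -156 + 8Ps, so Ps = 105.
Buyers pay Pb = 105 − 29 = 76; Q' = -156 + 8·105 = 684.
Buyers' price falls by P* − Pb = 92 − 76 = 16; sellers' price rises by Ps − P* = 105 − 92 = 13.
So producers capture 13/29 = 13/29 of each unit of subsidy.

Producer share = 13/29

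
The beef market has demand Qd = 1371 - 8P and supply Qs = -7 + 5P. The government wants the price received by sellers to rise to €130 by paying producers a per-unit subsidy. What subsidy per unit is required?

Required subsidy s = €39 per unit

At a seller price of 130, quantity supplied is -7 + 5·130 = 643.
Buyers absorb 643 only when they pay Pb with 1371 − 8·Pb = 643, i.e. Pb = 91.
s = Ps − Pb = 130 − 91 = 39.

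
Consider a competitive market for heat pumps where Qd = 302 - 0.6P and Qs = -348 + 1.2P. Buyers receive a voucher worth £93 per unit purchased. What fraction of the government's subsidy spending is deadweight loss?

DWL / government spending = 279/1838

Pre-subsidy: 302 - 0.6P = -348 + 1.2P gives P* = 3250/9, Q* = 256/3.
With the rebate, buyers effectively pay Pb = Ps − 93, where Ps is the price sellers receive.
Demand in terms of Ps becomes Qd = 302 − 0.6(Ps − 93) = 357.8 - 0.6Ps. Setting this equal to supply: 357.8 - 0.6Ps = -348 + 1.2Ps, so Ps = 3529/9.
Buyers pay Pb = 3529/9 − 93 = 2692/9; Q' = -348 + 1.2·(3529/9) = 1838/15.
ΔCS = ½(256/3 + 1838/15)(3250/9 − 2692/9) = 96658/15; ΔPS = ½(256/3 + 1838/15)(3529/9 − 3250/9) = 48329/15.
Government spending = 93 × 1838/15 = 11395.6.
DWL = ½ × 93 × (1838/15 − 256/3) = 1729.8; fraction = 1729.8 / 11395.6 = 279/1838.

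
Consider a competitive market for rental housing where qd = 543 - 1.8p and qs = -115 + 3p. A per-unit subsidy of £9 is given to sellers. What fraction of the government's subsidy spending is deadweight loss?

Pre-subsidy: 543 - 1.8p = -115 + 3p gives p* = 1645/12, q* = 296.25.
With the subsidy, sellers receive ps = pb + 9 for each unit, where pb is the price buyers pay.
Supply in terms of pb becomes qs = -115 + 3(pb + 9) = -88 + 3pb. Setting this equal to demand: 543 - 1.8pb = -88 + 3pb, so pb = 3155/24.
Sellers receive ps = 3155/24 + 9 = 3371/24; q' = 543 − 1.8·(3155/24) = 306.375.
ΔCS = ½(296.25 + 306.375)(1645/12 − 3155/24) = 1694.8828125; ΔPS = ½(296.25 + 306.375)(3371/24 − 1645/12) = 1016.9296875.
Government spending = 9 × 306.375 = 2757.375.
DWL = ½ × 9 × (306.375 − 296.25) = 45.5625; fraction = 45.5625 / 2757.375 = 27/1634.

DWL / government spending = 27/1634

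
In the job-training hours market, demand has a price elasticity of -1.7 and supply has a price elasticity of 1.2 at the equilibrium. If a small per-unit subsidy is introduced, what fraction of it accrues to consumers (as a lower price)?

Consumer share = 12/29

For a small subsidy around the equilibrium, the benefit split depends on the relative slopes, which at a point are proportional to the elasticities.
Buyer share = εs/(εs + |εd|) = 1.2/(1.2 + 1.7) = 12/29; seller share = |εd|/(εs + |εd|) = 17/29.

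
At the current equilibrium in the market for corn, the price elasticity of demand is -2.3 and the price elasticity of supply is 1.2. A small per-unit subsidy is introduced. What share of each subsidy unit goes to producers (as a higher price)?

Producer share = 23/35

For a small subsidy around the equilibrium, the benefit split depends on the relative slopes, which at a point are proportional to the elasticities.
Buyer share = εs/(εs + |εd|) = 1.2/(1.2 + 2.3) = 12/35; seller share = |εd|/(εs + |εd|) = 23/35.
So producers capture 23/35 of the subsidy.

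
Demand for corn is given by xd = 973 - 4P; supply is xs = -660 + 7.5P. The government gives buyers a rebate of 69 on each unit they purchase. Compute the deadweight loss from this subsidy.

Deadweight loss = 6210

Pre-subsidy: 973 - 4P = -660 + 7.5P gives P* = 142, x* = 405.
With the rebate, buyers effectively pay Pb = Ps − 69, where Ps is the price sellers receive.
Demand in terms of Ps becomes xd = 973 − 4(Ps − 69) = 1249 - 4Ps. Setting this equal to supply: 1249 - 4Ps = -660 + 7.5Ps, so Ps = 166.
Buyers pay Pb = 166 − 69 = 97; x' = -660 + 7.5·166 = 585.
The subsidy expands output by 585 − 405 = 180 past the efficient level; on those units the gap between marginal cost and willingness to pay runs from 0 up to 69.
DWL = ½ × 69 × 180 = 6210.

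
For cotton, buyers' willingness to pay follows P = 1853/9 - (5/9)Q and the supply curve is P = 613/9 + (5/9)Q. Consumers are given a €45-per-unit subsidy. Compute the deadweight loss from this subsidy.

Pre-subsidy: 1853/9 - (5/9)Q = 613/9 + (5/9)Q gives Q* = 124 and P* = 137.
With the rebate, buyers effectively pay Pb = Ps − 45, where Ps is the price sellers receive.
On the curves, Pb = 1853/9 - (5/9)Q and Ps = 613/9 + (5/9)Q; the wedge Ps − Pb = 45 gives 613/9 + (5/9)Q − (1853/9 - (5/9)Q) = 45, so Q' = 164.5.
Then Pb = 1853/9 − (5/9)·164.5 = 114.5 and Ps = 613/9 + (5/9)·164.5 = 159.5.
The subsidy expands output by 164.5 − 124 = 40.5 past the efficient level; on those units the gap between marginal cost and willingness to pay runs from 0 up to 45.
DWL = ½ × 45 × 40.5 = 911.25.

Deadweight loss = €911.25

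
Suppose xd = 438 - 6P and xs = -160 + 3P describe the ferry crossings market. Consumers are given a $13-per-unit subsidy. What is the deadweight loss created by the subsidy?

Pre-subsidy: 438 - 6P = -160 + 3P gives P* = 598/9, x* = 118/3.
With the rebate, buyers effectively pay Pb = Ps − 13, where Ps is the price sellers receive.
Demand in terms of Ps becomes xd = 438 − 6(Ps − 13) = 516 - 6Ps. Setting this equal to supply: 516 - 6Ps = -160 + 3Ps, so Ps = 676/9.
Buyers pay Pb = 676/9 − 13 = 559/9; x' = -160 + 3·(676/9) = 196/3.
The subsidy expands output by 196/3 − 118/3 = 26 past the efficient level; on those units the gap between marginal cost and willingness to pay runs from 0 up to 13.
DWL = ½ × 13 × 26 = 169.

Deadweight loss = $169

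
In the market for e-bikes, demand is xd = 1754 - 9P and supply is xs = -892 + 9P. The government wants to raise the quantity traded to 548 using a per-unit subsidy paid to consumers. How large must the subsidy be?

At x = 548, invert demand for the buyer price: Pb = (1754 − 548)/9 = 134; invert supply for the seller price: Ps = (548 − (-892))/9 = 160.
The subsidy must fill the gap: s = Ps − Pb = 160 − 134 = 26.

Required subsidy s = 26 per unit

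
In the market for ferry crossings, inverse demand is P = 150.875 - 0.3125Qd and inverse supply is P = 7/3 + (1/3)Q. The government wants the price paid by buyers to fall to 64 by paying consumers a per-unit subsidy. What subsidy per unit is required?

Required subsidy s = 31 per unit

At a buyer price of 64, quantity demanded is 482.8 − 3.2·64 = 278.
Sellers supply 278 only when they receive Ps = 7/3 + (1/3)·278 = 95.
s = Ps − Pb = 95 − 64 = 31.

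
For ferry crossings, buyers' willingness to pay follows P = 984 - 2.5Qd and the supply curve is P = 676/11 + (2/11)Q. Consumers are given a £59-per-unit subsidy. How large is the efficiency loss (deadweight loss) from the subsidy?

Deadweight loss = £649

Pre-subsidy: 984 - 2.5Q = 676/11 + (2/11)Q gives Q* = 344 and P* = 124.
With the rebate, buyers effectively pay Pb = Ps − 59, where Ps is the price sellers receive.
On the curves, Pb = 984 - 2.5Q and Ps = 676/11 + (2/11)Q; the wedge Ps − Pb = 59 gives 676/11 + (2/11)Q − (984 - 2.5Q) = 59, so Q' = 366.
Then Pb = 984 − 2.5·366 = 69 and Ps = 676/11 + (2/11)·366 = 128.
The subsidy expands output by 366 − 344 = 22 past the efficient level; on those units the gap between marginal cost and willingness to pay runs from 0 up to 59.
DWL = ½ × 59 × 22 = 649.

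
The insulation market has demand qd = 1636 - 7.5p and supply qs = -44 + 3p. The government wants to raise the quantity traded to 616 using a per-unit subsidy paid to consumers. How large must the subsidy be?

At q = 616, invert demand for the buyer price: pb = (1636 − 616)/7.5 = 136; invert supply for the seller price: ps = (616 − (-44))/3 = 220.
The subsidy must fill the gap: s = ps − pb = 220 − 136 = 84.

Required subsidy s = 84 per unit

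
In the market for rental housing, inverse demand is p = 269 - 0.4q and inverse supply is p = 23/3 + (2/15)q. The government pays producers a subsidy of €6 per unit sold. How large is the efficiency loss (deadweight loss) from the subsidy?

Pre-subsidy: 269 - 0.4q = 23/3 + (2/15)q gives q* = 490 and p* = 73.
With the subsidy, sellers receive ps = pb + 6 for each unit, where pb is the price buyers pay.
On the curves, pb = 269 - 0.4q and ps = 23/3 + (2/15)q; the wedge ps − pb = 6 gives 23/3 + (2/15)q − (269 - 0.4q) = 6, so q' = 501.25.
Then pb = 269 − 0.4·501.25 = 68.5 and ps = 23/3 + (2/15)·501.25 = 74.5.
The subsidy expands output by 501.25 − 490 = 11.25 past the efficient level; on those units the gap between marginal cost and willingness to pay runs from 0 up to 6.
DWL = ½ × 6 × 11.25 = 33.75.

Deadweight loss = €33.75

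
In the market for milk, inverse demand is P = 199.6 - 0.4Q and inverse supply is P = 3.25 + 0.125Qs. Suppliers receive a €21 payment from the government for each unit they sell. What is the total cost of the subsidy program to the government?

Pre-subsidy: 199.6 - 0.4Q = 3.25 + 0.125Q gives Q* = 374 and P* = 50.
With the subsidy, sellers receive Ps = Pb + 21 for each unit, where Pb is the price buyers pay.
On the curves, Pb = 199.6 - 0.4Q and Ps = 3.25 + 0.125Q; the wedge Ps − Pb = 21 gives 3.25 + 0.125Q − (199.6 - 0.4Q) = 21, so Q' = 414.
Then Pb = 199.6 − 0.4·414 = 34 and Ps = 3.25 + 0.125·414 = 55.
Government outlay = subsidy × quantity = 21 × 414 = 8694.

Government cost = €8694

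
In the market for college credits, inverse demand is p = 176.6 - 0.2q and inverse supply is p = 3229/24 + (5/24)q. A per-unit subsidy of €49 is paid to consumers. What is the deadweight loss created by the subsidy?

Deadweight loss = €2940

Pre-subsidy: 176.6 - 0.2q = 3229/24 + (5/24)q gives q* = 103 and p* = 156.
With the rebate, buyers effectively pay pb = ps − 49, where ps is the price sellers receive.
On the curves, pb = 176.6 - 0.2q and ps = 3229/24 + (5/24)q; the wedge ps − pb = 49 gives 3229/24 + (5/24)q − (176.6 - 0.2q) = 49, so q' = 223.
Then pb = 176.6 − 0.2·223 = 132 and ps = 3229/24 + (5/24)·223 = 181.
The subsidy expands output by 223 − 103 = 120 past the efficient level; on those units the gap between marginal cost and willingness to pay runs from 0 up to 49.
DWL = ½ × 49 × 120 = 2940.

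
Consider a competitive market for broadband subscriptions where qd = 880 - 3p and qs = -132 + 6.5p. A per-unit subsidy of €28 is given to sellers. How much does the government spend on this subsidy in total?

Pre-subsidy: 880 - 3p = -132 + 6.5p gives p* = 2024/19, q* = 10648/19.
With the subsidy, sellers receive ps = pb + 28 for each unit, where pb is the price buyers pay.
Supply in terms of pb becomes qs = -132 + 6.5(pb + 28) = 50 + 6.5pb. Setting this equal to demand: 880 - 3pb = 50 + 6.5pb, so pb = 1660/19.
Sellers receive ps = 1660/19 + 28 = 2192/19; q' = 880 − 3·(1660/19) = 11740/19.
Government outlay = subsidy × quantity = 28 × 11740/19 = 328720/19.

Government cost = 328720/19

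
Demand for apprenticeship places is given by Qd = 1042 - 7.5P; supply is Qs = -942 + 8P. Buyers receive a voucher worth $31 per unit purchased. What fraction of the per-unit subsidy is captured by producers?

Producer share = 15/31

Pre-subsidy: 1042 - 7.5P = -942 + 8P gives P* = 128, Q* = 82.
With the rebate, buyers effectively pay Pb = Ps − 31, where Ps is the price sellers receive.
Demand in terms of Ps becomes Qd = 1042 − 7.5(Ps − 31) = 1274.5 - 7.5Ps. Setting this equal to supply: 1274.5 - 7.5Ps = -942 + 8Ps, so Ps = 143.
Buyers pay Pb = 143 − 31 = 112; Q' = -942 + 8·143 = 202.
Buyers' price falls by P* − Pb = 128 − 112 = 16; sellers' price rises by Ps − P* = 143 − 128 = 15.
So producers capture 15/31 = 15/31 of each unit of subsidy.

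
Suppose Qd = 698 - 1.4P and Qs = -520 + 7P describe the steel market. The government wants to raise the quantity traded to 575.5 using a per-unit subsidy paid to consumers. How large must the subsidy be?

Required subsidy s = 69 per unit

At Q = 575.5, invert demand for the buyer price: Pb = (698 − 575.5)/1.4 = 87.5; invert supply for the seller price: Ps = (575.5 − (-520))/7 = 156.5.
The subsidy must fill the gap: s = Ps − Pb = 156.5 − 87.5 = 69.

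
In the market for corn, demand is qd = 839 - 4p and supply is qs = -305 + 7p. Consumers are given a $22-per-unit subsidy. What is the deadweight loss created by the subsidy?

Deadweight loss = $616

Pre-subsidy: 839 - 4p = -305 + 7p gives p* = 104, q* = 423.
With the rebate, buyers effectively pay pb = ps − 22, where ps is the price sellers receive.
Demand in terms of ps becomes qd = 839 − 4(ps − 22) = 927 - 4ps. Setting this equal to supply: 927 - 4ps = -305 + 7ps, so ps = 112.
Buyers pay pb = 112 − 22 = 90; q' = -305 + 7·112 = 479.
The subsidy expands output by 479 − 423 = 56 past the efficient level; on those units the gap between marginal cost and willingness to pay runs from 0 up to 22.
DWL = ½ × 22 × 56 = 616.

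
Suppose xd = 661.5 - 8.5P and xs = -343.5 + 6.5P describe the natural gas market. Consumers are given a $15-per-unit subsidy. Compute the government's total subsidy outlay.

Pre-subsidy: 661.5 - 8.5P = -343.5 + 6.5P gives P* = 67, x* = 92.
With the rebate, buyers effectively pay Pb = Ps − 15, where Ps is the price sellers receive.
Demand in terms of Ps becomes xd = 661.5 − 8.5(Ps − 15) = 789 - 8.5Ps. Setting this equal to supply: 789 - 8.5Ps = -343.5 + 6.5Ps, so Ps = 75.5.
Buyers pay Pb = 75.5 − 15 = 60.5; x' = -343.5 + 6.5·75.5 = 147.25.
Government outlay = subsidy × quantity = 15 × 147.25 = 2208.75.

Government cost = $2208.75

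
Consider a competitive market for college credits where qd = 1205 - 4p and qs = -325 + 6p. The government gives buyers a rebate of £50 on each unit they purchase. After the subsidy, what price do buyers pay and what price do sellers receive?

Pre-subsidy: 1205 - 4p = -325 + 6p gives p* = 153, q* = 593.
With the rebate, buyers effectively pay pb = ps − 50, where ps is the price sellers receive.
Demand in terms of ps becomes qd = 1205 − 4(ps − 50) = 1405 - 4ps. Setting this equal to supply: 1405 - 4ps = -325 + 6ps, so ps = 173.
Buyers pay pb = 173 − 50 = 123; q' = -325 + 6·173 = 713.

Buyers pay £123; sellers receive £173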